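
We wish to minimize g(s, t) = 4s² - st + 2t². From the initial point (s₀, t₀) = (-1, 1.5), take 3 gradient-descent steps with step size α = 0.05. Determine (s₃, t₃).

(-0.1098125, 0.702125)

∇g = (8s - t, -s + 4t)
(s₁, t₁) = (-1, 1.5) − 0.05·(-9.5, 7) = (-0.525, 1.15)
(s₂, t₂) = (-0.525, 1.15) − 0.05·(-5.35, 5.125) = (-0.2575, 0.89375)
(s₃, t₃) = (-0.2575, 0.89375) − 0.05·(-2.95375, 3.8325) = (-0.1098125, 0.702125)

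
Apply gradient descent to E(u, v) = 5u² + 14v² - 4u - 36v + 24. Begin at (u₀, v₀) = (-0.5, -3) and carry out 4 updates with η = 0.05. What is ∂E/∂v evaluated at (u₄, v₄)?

-3.072

∇E = (10u - 4, 28v - 36)
(u₁, v₁) = (-0.5, -3) − 0.05·(-9, -120) = (-0.05, 3)
(u₂, v₂) = (-0.05, 3) − 0.05·(-4.5, 48) = (0.175, 0.6)
(u₃, v₃) = (0.175, 0.6) − 0.05·(-2.25, -19.2) = (0.2875, 1.56)
(u₄, v₄) = (0.2875, 1.56) − 0.05·(-1.125, 7.68) = (0.34375, 1.176)
∂E/∂v at (0.34375, 1.176) = -3.072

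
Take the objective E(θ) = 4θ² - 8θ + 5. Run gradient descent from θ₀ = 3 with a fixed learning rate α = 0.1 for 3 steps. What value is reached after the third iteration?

1.016

E′(θ) = 8θ - 8
Step 1: E′(3) = 16; θ₁ = 3 − 0.1·16 = 1.4
Step 2: E′(1.4) = 3.2; θ₂ = 1.4 − 0.1·3.2 = 1.08
Step 3: E′(1.08) = 0.64; θ₃ = 1.08 − 0.1·0.64 = 1.016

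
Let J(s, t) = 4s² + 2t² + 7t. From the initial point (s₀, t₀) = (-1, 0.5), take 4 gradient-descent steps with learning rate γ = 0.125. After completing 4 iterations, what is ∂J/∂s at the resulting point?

0

∇J = (8s, 4t + 7)
Step 1: at (-1, 0.5), ∇J = (-8, 9) → (-1, 0.5) − 0.125·(-8, 9) = (0, -0.625)
Step 2: at (0, -0.625), ∇J = (0, 4.5) → (0, -0.625) − 0.125·(0, 4.5) = (0, -1.1875)
Step 3: at (0, -1.1875), ∇J = (0, 2.25) → (0, -1.1875) − 0.125·(0, 2.25) = (0, -1.46875)
Step 4: at (0, -1.46875), ∇J = (0, 1.125) → (0, -1.46875) − 0.125·(0, 1.125) = (0, -1.609375)
∂J/∂s at (0, -1.609375) = 0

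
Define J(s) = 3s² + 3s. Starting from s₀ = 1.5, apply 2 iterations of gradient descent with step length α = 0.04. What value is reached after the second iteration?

0.6552

J′(s) = 6s + 3
s₁ = 1.5 − 0.04·12 = 1.02
s₂ = 1.02 − 0.04·9.12 = 0.6552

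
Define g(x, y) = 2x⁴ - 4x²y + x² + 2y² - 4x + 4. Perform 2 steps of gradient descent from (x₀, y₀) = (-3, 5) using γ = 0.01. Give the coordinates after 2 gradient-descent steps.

(-2.07792128, 5.104144)

∇g = (8x³ - 8xy + 2x - 4, -4x² + 4y)
(x₁, y₁) = (-3, 5) − 0.01·(-106, -16) = (-1.94, 5.16)
(x₂, y₂) = (-1.94, 5.16) − 0.01·(13.792128, 5.5856) = (-2.07792128, 5.104144)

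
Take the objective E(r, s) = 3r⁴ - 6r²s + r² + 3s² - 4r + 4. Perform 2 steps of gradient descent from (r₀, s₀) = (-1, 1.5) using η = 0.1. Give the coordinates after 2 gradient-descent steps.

(-0.64, 1.08)

∇E = (12r³ - 12rs + 2r - 4, -6r² + 6s)
(r₁, s₁) = (-1, 1.5) − 0.1·(0, 3) = (-1, 1.2)
(r₂, s₂) = (-1, 1.2) − 0.1·(-3.6, 1.2) = (-0.64, 1.08)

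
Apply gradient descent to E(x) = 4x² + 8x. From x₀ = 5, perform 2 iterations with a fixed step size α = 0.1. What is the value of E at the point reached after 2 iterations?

-3.7696

E′(x) = 8x + 8
Step 1: E′(5) = 48; x₁ = 5 − 0.1·48 = 0.2
Step 2: E′(0.2) = 9.6; x₂ = 0.2 − 0.1·9.6 = -0.76
E(-0.76) = -3.7696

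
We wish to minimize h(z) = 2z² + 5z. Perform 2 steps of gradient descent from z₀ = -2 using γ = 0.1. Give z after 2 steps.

-1.52

h′(z) = 4z + 5
z₁ = -2 − 0.1·(-3) = -1.7
z₂ = -1.7 − 0.1·(-1.8) = -1.52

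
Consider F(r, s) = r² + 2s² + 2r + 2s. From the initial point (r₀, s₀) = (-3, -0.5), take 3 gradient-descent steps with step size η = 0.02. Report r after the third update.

-2.769472

∇F = (2r + 2, 4s + 2)
Step 1: at (-3, -0.5), ∇F = (-4, 0) → (-3, -0.5) − 0.02·(-4, 0) = (-2.92, -0.5)
Step 2: at (-2.92, -0.5), ∇F = (-3.84, 0) → (-2.92, -0.5) − 0.02·(-3.84, 0) = (-2.8432, -0.5)
Step 3: at (-2.8432, -0.5), ∇F = (-3.6864, 0) → (-2.8432, -0.5) − 0.02·(-3.6864, 0) = (-2.769472, -0.5)
r = -2.769472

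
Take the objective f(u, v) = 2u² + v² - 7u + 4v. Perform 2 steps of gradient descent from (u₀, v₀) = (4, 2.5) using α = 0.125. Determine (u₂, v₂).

∇f = (4u - 7, 2v + 4)
Step 1: at (4, 2.5), ∇f = (9, 9) → (4, 2.5) − 0.125·(9, 9) = (2.875, 1.375)
Step 2: at (2.875, 1.375), ∇f = (4.5, 6.75) → (2.875, 1.375) − 0.125·(4.5, 6.75) = (2.3125, 0.53125)

(2.3125, 0.53125)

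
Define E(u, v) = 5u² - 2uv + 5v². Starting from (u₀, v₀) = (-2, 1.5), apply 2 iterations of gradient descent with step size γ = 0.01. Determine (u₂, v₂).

(-1.5668, 1.1436)

∇E = (10u - 2v, -2u + 10v)
(u₁, v₁) = (-2, 1.5) − 0.01·(-23, 19) = (-1.77, 1.31)
(u₂, v₂) = (-1.77, 1.31) − 0.01·(-20.32, 16.64) = (-1.5668, 1.1436)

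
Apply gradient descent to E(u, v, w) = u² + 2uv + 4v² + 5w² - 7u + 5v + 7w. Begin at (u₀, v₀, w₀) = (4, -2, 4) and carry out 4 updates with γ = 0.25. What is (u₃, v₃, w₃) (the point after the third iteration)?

(5.3125, -1.25, -16.5625)

∇E = (2u + 2v - 7, 2u + 8v + 5, 10w + 7)
(u₁, v₁, w₁) = (4, -2, 4) − 0.25·(-3, -3, 47) = (4.75, -1.25, -7.75)
(u₂, v₂, w₂) = (4.75, -1.25, -7.75) − 0.25·(0, 4.5, -70.5) = (4.75, -2.375, 9.875)
(u₃, v₃, w₃) = (4.75, -2.375, 9.875) − 0.25·(-2.25, -4.5, 105.75) = (5.3125, -1.25, -16.5625)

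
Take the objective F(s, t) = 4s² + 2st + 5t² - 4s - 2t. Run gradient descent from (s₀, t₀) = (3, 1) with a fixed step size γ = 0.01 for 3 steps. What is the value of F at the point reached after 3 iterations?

17.20223660832

∇F = (8s + 2t - 4, 2s + 10t - 2)
(s₁, t₁) = (3, 1) − 0.01·(22, 14) = (2.78, 0.86)
(s₂, t₂) = (2.78, 0.86) − 0.01·(19.96, 12.16) = (2.5804, 0.7384)
(s₃, t₃) = (2.5804, 0.7384) − 0.01·(18.12, 10.5448) = (2.3992, 0.632952)
F(2.3992, 0.632952) = 17.20223660832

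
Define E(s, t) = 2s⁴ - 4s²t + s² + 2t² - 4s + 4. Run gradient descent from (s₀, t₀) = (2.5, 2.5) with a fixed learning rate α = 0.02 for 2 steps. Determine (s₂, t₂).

∇E = (8s³ - 8st + 2s - 4, -4s² + 4t)
(s₁, t₁) = (2.5, 2.5) − 0.02·(76, -15) = (0.98, 2.8)
(s₂, t₂) = (0.98, 2.8) − 0.02·(-16.462464, 7.3584) = (1.30924928, 2.652832)

(1.30924928, 2.652832)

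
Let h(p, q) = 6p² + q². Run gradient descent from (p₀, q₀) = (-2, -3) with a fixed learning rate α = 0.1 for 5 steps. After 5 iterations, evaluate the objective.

0.9663700992

∇h = (12p, 2q)
(p₁, q₁) = (-2, -3) − 0.1·(-24, -6) = (0.4, -2.4)
(p₂, q₂) = (0.4, -2.4) − 0.1·(4.8, -4.8) = (-0.08, -1.92)
(p₃, q₃) = (-0.08, -1.92) − 0.1·(-0.96, -3.84) = (0.016, -1.536)
(p₄, q₄) = (0.016, -1.536) − 0.1·(0.192, -3.072) = (-0.0032, -1.2288)
(p₅, q₅) = (-0.0032, -1.2288) − 0.1·(-0.0384, -2.4576) = (0.00064, -0.98304)
h(0.00064, -0.98304) = 0.9663700992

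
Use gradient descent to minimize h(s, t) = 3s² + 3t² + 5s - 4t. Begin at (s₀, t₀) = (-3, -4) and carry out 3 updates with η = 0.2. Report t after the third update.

∇h = (6s + 5, 6t - 4)
(s₁, t₁) = (-3, -4) − 0.2·(-13, -28) = (-0.4, 1.6)
(s₂, t₂) = (-0.4, 1.6) − 0.2·(2.6, 5.6) = (-0.92, 0.48)
(s₃, t₃) = (-0.92, 0.48) − 0.2·(-0.52, -1.12) = (-0.816, 0.704)
t = 0.704

0.704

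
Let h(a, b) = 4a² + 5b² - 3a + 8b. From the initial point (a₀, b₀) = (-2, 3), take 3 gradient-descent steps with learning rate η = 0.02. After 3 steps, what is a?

∇h = (8a - 3, 10b + 8)
(a₁, b₁) = (-2, 3) − 0.02·(-19, 38) = (-1.62, 2.24)
(a₂, b₂) = (-1.62, 2.24) − 0.02·(-15.96, 30.4) = (-1.3008, 1.632)
(a₃, b₃) = (-1.3008, 1.632) − 0.02·(-13.4064, 24.32) = (-1.032672, 1.1456)
a = -1.032672

-1.032672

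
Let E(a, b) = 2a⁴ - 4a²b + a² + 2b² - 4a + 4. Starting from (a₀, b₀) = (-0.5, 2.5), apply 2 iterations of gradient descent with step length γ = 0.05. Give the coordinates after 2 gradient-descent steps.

∇E = (8a³ - 8ab + 2a - 4, -4a² + 4b)
(a₁, b₁) = (-0.5, 2.5) − 0.05·(4, 9) = (-0.7, 2.05)
(a₂, b₂) = (-0.7, 2.05) − 0.05·(3.336, 6.24) = (-0.8668, 1.738)

(-0.8668, 1.738)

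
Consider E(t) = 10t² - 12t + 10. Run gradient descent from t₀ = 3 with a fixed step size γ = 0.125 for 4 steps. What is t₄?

E′(t) = 20t - 12
t₁ = 3 − 0.125·48 = -3
t₂ = -3 − 0.125·(-72) = 6
t₃ = 6 − 0.125·108 = -7.5
t₄ = -7.5 − 0.125·(-162) = 12.75

12.75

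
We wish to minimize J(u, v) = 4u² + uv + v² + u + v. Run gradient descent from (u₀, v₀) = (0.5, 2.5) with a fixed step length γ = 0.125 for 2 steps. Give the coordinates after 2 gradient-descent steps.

∇J = (8u + v + 1, u + 2v + 1)
Step 1: at (0.5, 2.5), ∇J = (7.5, 6.5) → (0.5, 2.5) − 0.125·(7.5, 6.5) = (-0.4375, 1.6875)
Step 2: at (-0.4375, 1.6875), ∇J = (-0.8125, 3.9375) → (-0.4375, 1.6875) − 0.125·(-0.8125, 3.9375) = (-0.3359375, 1.1953125)

(-0.3359375, 1.1953125)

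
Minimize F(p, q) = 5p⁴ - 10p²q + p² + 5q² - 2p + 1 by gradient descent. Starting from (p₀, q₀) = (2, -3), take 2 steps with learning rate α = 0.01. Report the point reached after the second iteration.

∇F = (20p³ - 20pq + 2p - 2, -10p² + 10q)
(p₁, q₁) = (2, -3) − 0.01·(282, -70) = (-0.82, -2.3)
(p₂, q₂) = (-0.82, -2.3) − 0.01·(-52.38736, -29.724) = (-0.2961264, -2.00276)

(-0.2961264, -2.00276)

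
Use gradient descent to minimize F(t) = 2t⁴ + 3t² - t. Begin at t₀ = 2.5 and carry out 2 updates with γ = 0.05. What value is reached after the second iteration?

32.18345

F′(t) = 8t³ + 6t - 1
Step 1: F′(2.5) = 139; t₁ = 2.5 − 0.05·139 = -4.45
Step 2: F′(-4.45) = -732.669; t₂ = -4.45 − 0.05·(-732.669) = 32.18345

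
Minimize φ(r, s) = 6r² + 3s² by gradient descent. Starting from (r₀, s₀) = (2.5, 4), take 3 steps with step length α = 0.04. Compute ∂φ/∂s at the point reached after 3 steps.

10.535424

∇φ = (12r, 6s)
Step 1: at (2.5, 4), ∇φ = (30, 24) → (2.5, 4) − 0.04·(30, 24) = (1.3, 3.04)
Step 2: at (1.3, 3.04), ∇φ = (15.6, 18.24) → (1.3, 3.04) − 0.04·(15.6, 18.24) = (0.676, 2.3104)
Step 3: at (0.676, 2.3104), ∇φ = (8.112, 13.8624) → (0.676, 2.3104) − 0.04·(8.112, 13.8624) = (0.35152, 1.755904)
∂φ/∂s at (0.35152, 1.755904) = 10.535424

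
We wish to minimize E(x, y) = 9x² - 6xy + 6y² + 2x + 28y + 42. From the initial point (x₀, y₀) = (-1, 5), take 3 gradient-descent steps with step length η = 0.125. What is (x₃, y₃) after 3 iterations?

∇E = (18x - 6y + 2, -6x + 12y + 28)
(x₁, y₁) = (-1, 5) − 0.125·(-46, 94) = (4.75, -6.75)
(x₂, y₂) = (4.75, -6.75) − 0.125·(128, -81.5) = (-11.25, 3.4375)
(x₃, y₃) = (-11.25, 3.4375) − 0.125·(-221.125, 136.75) = (16.390625, -13.65625)

(16.390625, -13.65625)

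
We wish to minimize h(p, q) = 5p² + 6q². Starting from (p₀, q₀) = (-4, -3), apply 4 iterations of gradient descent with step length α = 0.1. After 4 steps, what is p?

0

∇h = (10p, 12q)
Step 1: at (-4, -3), ∇h = (-40, -36) → (-4, -3) − 0.1·(-40, -36) = (0, 0.6)
Step 2: at (0, 0.6), ∇h = (0, 7.2) → (0, 0.6) − 0.1·(0, 7.2) = (0, -0.12)
Step 3: at (0, -0.12), ∇h = (0, -1.44) → (0, -0.12) − 0.1·(0, -1.44) = (0, 0.024)
Step 4: at (0, 0.024), ∇h = (0, 0.288) → (0, 0.024) − 0.1·(0, 0.288) = (0, -0.0048)
p = 0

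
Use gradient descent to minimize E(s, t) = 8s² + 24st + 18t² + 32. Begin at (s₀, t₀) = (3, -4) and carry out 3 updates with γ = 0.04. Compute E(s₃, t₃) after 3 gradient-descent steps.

∇E = (16s + 24t, 24s + 36t)
Step 1: at (3, -4), ∇E = (-48, -72) → (3, -4) − 0.04·(-48, -72) = (4.92, -1.12)
Step 2: at (4.92, -1.12), ∇E = (51.84, 77.76) → (4.92, -1.12) − 0.04·(51.84, 77.76) = (2.8464, -4.2304)
Step 3: at (2.8464, -4.2304), ∇E = (-55.9872, -83.9808) → (2.8464, -4.2304) − 0.04·(-55.9872, -83.9808) = (5.085888, -0.871168)
E(5.085888, -0.871168) = 146.254951251968

146.254951251968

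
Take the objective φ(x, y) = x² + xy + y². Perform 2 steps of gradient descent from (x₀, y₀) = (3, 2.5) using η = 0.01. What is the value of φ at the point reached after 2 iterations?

20.1451178775

∇φ = (2x + y, x + 2y)
(x₁, y₁) = (3, 2.5) − 0.01·(8.5, 8) = (2.915, 2.42)
(x₂, y₂) = (2.915, 2.42) − 0.01·(8.25, 7.755) = (2.8325, 2.34245)
φ(2.8325, 2.34245) = 20.1451178775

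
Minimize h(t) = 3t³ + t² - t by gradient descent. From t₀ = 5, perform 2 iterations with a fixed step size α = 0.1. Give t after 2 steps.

h′(t) = 9t² + 2t - 1
Step 1: h′(5) = 234; t₁ = 5 − 0.1·234 = -18.4
Step 2: h′(-18.4) = 3009.24; t₂ = -18.4 − 0.1·3009.24 = -319.324

-319.324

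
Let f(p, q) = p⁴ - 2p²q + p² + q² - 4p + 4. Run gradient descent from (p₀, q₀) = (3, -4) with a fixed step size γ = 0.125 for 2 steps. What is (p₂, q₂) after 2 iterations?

∇f = (4p³ - 4pq + 2p - 4, -2p² + 2q)
Step 1: at (3, -4), ∇f = (158, -26) → (3, -4) − 0.125·(158, -26) = (-16.75, -0.75)
Step 2: at (-16.75, -0.75), ∇f = (-18885.4375, -562.625) → (-16.75, -0.75) − 0.125·(-18885.4375, -562.625) = (2343.9296875, 69.578125)

(2343.9296875, 69.578125)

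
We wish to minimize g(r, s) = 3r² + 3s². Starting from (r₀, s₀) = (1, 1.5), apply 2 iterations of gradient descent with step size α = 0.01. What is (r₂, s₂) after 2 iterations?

(0.8836, 1.3254)

∇g = (6r, 6s)
(r₁, s₁) = (1, 1.5) − 0.01·(6, 9) = (0.94, 1.41)
(r₂, s₂) = (0.94, 1.41) − 0.01·(5.64, 8.46) = (0.8836, 1.3254)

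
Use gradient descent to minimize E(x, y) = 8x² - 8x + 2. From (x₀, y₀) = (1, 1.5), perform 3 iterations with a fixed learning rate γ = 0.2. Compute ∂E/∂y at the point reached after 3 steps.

∇E = (16x - 8, 0)
(x₁, y₁) = (1, 1.5) − 0.2·(8, 0) = (-0.6, 1.5)
(x₂, y₂) = (-0.6, 1.5) − 0.2·(-17.6, 0) = (2.92, 1.5)
(x₃, y₃) = (2.92, 1.5) − 0.2·(38.72, 0) = (-4.824, 1.5)
∂E/∂y at (-4.824, 1.5) = 0

0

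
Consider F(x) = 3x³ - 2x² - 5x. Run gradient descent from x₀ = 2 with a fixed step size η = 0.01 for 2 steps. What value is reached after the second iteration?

1.608839

F′(x) = 9x² - 4x - 5
Step 1: F′(2) = 23; x₁ = 2 − 0.01·23 = 1.77
Step 2: F′(1.77) = 16.1161; x₂ = 1.77 − 0.01·16.1161 = 1.608839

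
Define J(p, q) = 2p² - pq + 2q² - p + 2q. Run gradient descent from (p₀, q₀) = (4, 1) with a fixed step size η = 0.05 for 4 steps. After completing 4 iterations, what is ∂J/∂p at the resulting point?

∇J = (4p - q - 1, -p + 4q + 2)
(p₁, q₁) = (4, 1) − 0.05·(14, 2) = (3.3, 0.9)
(p₂, q₂) = (3.3, 0.9) − 0.05·(11.3, 2.3) = (2.735, 0.785)
(p₃, q₃) = (2.735, 0.785) − 0.05·(9.155, 2.405) = (2.27725, 0.66475)
(p₄, q₄) = (2.27725, 0.66475) − 0.05·(7.44425, 2.38175) = (1.9050375, 0.5456625)
∂J/∂p at (1.9050375, 0.5456625) = 6.0744875

6.0744875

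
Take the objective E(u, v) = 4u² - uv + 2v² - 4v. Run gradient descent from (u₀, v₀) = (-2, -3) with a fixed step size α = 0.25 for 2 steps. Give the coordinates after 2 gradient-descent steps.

(-1.125, 1.3125)

∇E = (8u - v, -u + 4v - 4)
Step 1: at (-2, -3), ∇E = (-13, -14) → (-2, -3) − 0.25·(-13, -14) = (1.25, 0.5)
Step 2: at (1.25, 0.5), ∇E = (9.5, -3.25) → (1.25, 0.5) − 0.25·(9.5, -3.25) = (-1.125, 1.3125)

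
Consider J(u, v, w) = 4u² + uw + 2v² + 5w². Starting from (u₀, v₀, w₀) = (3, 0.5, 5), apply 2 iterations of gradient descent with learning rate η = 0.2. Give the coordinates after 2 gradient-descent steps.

∇J = (8u + w, 4v, u + 10w)
(u₁, v₁, w₁) = (3, 0.5, 5) − 0.2·(29, 2, 53) = (-2.8, 0.1, -5.6)
(u₂, v₂, w₂) = (-2.8, 0.1, -5.6) − 0.2·(-28, 0.4, -58.8) = (2.8, 0.02, 6.16)

(2.8, 0.02, 6.16)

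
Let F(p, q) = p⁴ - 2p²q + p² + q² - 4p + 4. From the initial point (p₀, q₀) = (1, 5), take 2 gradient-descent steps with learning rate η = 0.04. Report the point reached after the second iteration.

∇F = (4p³ - 4pq + 2p - 4, -2p² + 2q)
Step 1: at (1, 5), ∇F = (-18, 8) → (1, 5) − 0.04·(-18, 8) = (1.72, 4.68)
Step 2: at (1.72, 4.68), ∇F = (-12.404608, 3.4432) → (1.72, 4.68) − 0.04·(-12.404608, 3.4432) = (2.21618432, 4.542272)

(2.21618432, 4.542272)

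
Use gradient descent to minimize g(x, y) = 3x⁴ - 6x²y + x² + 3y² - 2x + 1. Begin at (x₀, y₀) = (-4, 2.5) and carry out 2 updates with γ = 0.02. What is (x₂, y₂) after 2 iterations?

∇g = (12x³ - 12xy + 2x - 2, -6x² + 6y)
Step 1: at (-4, 2.5), ∇g = (-658, -81) → (-4, 2.5) − 0.02·(-658, -81) = (9.16, 4.12)
Step 2: at (9.16, 4.12), ∇g = (8786.353152, -478.7136) → (9.16, 4.12) − 0.02·(8786.353152, -478.7136) = (-166.56706304, 13.694272)

(-166.56706304, 13.694272)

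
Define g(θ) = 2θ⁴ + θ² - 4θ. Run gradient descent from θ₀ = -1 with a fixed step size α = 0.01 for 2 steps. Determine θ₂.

g′(θ) = 8θ³ + 2θ - 4
θ₁ = -1 − 0.01·(-14) = -0.86
θ₂ = -0.86 − 0.01·(-10.808448) = -0.75191552

-0.75191552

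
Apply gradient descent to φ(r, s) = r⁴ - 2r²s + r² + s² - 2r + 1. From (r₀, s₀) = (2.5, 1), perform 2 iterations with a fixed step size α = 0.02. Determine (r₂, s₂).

∇φ = (4r³ - 4rs + 2r - 2, -2r² + 2s)
(r₁, s₁) = (2.5, 1) − 0.02·(55.5, -10.5) = (1.39, 1.21)
(r₂, s₂) = (1.39, 1.21) − 0.02·(4.794876, -1.4442) = (1.29410248, 1.238884)

(1.29410248, 1.238884)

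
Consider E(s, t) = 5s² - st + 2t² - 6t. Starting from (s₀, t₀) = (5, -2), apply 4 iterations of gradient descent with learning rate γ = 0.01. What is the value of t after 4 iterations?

-1.31269322

∇E = (10s - t, -s + 4t - 6)
Step 1: at (5, -2), ∇E = (52, -19) → (5, -2) − 0.01·(52, -19) = (4.48, -1.81)
Step 2: at (4.48, -1.81), ∇E = (46.61, -17.72) → (4.48, -1.81) − 0.01·(46.61, -17.72) = (4.0139, -1.6328)
Step 3: at (4.0139, -1.6328), ∇E = (41.7718, -16.5451) → (4.0139, -1.6328) − 0.01·(41.7718, -16.5451) = (3.596182, -1.467349)
Step 4: at (3.596182, -1.467349), ∇E = (37.429169, -15.465578) → (3.596182, -1.467349) − 0.01·(37.429169, -15.465578) = (3.22189031, -1.31269322)
t = -1.31269322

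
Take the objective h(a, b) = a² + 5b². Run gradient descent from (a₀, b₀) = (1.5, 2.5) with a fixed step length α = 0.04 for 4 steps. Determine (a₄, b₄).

(1.07458944, 0.324)

∇h = (2a, 10b)
Step 1: at (1.5, 2.5), ∇h = (3, 25) → (1.5, 2.5) − 0.04·(3, 25) = (1.38, 1.5)
Step 2: at (1.38, 1.5), ∇h = (2.76, 15) → (1.38, 1.5) − 0.04·(2.76, 15) = (1.2696, 0.9)
Step 3: at (1.2696, 0.9), ∇h = (2.5392, 9) → (1.2696, 0.9) − 0.04·(2.5392, 9) = (1.168032, 0.54)
Step 4: at (1.168032, 0.54), ∇h = (2.336064, 5.4) → (1.168032, 0.54) − 0.04·(2.336064, 5.4) = (1.07458944, 0.324)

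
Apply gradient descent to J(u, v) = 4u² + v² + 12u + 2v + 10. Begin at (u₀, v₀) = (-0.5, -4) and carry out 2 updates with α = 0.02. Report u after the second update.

-0.7944

∇J = (8u + 12, 2v + 2)
(u₁, v₁) = (-0.5, -4) − 0.02·(8, -6) = (-0.66, -3.88)
(u₂, v₂) = (-0.66, -3.88) − 0.02·(6.72, -5.76) = (-0.7944, -3.7648)
u = -0.7944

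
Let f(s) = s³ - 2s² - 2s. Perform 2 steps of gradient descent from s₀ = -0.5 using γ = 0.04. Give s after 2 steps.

-0.568508

f′(s) = 3s² - 4s - 2
s₁ = -0.5 − 0.04·0.75 = -0.53
s₂ = -0.53 − 0.04·0.9627 = -0.568508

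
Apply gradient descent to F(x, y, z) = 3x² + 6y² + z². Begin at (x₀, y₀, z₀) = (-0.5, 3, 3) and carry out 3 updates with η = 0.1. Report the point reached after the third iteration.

∇F = (6x, 12y, 2z)
(x₁, y₁, z₁) = (-0.5, 3, 3) − 0.1·(-3, 36, 6) = (-0.2, -0.6, 2.4)
(x₂, y₂, z₂) = (-0.2, -0.6, 2.4) − 0.1·(-1.2, -7.2, 4.8) = (-0.08, 0.12, 1.92)
(x₃, y₃, z₃) = (-0.08, 0.12, 1.92) − 0.1·(-0.48, 1.44, 3.84) = (-0.032, -0.024, 1.536)

(-0.032, -0.024, 1.536)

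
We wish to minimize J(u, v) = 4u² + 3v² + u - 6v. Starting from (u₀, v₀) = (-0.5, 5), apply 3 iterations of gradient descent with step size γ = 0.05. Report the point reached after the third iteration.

(-0.206, 2.372)

∇J = (8u + 1, 6v - 6)
Step 1: at (-0.5, 5), ∇J = (-3, 24) → (-0.5, 5) − 0.05·(-3, 24) = (-0.35, 3.8)
Step 2: at (-0.35, 3.8), ∇J = (-1.8, 16.8) → (-0.35, 3.8) − 0.05·(-1.8, 16.8) = (-0.26, 2.96)
Step 3: at (-0.26, 2.96), ∇J = (-1.08, 11.76) → (-0.26, 2.96) − 0.05·(-1.08, 11.76) = (-0.206, 2.372)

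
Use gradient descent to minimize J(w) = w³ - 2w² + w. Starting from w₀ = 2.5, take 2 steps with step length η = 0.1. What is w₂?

J′(w) = 3w² - 4w + 1
Step 1: J′(2.5) = 9.75; w₁ = 2.5 − 0.1·9.75 = 1.525
Step 2: J′(1.525) = 1.876875; w₂ = 1.525 − 0.1·1.876875 = 1.3373125

1.3373125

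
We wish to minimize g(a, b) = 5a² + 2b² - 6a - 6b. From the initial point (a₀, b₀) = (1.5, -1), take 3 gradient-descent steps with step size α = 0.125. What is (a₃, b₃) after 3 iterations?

∇g = (10a - 6, 4b - 6)
(a₁, b₁) = (1.5, -1) − 0.125·(9, -10) = (0.375, 0.25)
(a₂, b₂) = (0.375, 0.25) − 0.125·(-2.25, -5) = (0.65625, 0.875)
(a₃, b₃) = (0.65625, 0.875) − 0.125·(0.5625, -2.5) = (0.5859375, 1.1875)

(0.5859375, 1.1875)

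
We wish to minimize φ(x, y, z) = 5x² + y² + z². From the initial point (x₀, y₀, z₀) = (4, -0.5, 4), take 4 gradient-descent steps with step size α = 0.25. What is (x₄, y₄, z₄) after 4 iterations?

(20.25, -0.03125, 0.25)

∇φ = (10x, 2y, 2z)
Step 1: at (4, -0.5, 4), ∇φ = (40, -1, 8) → (4, -0.5, 4) − 0.25·(40, -1, 8) = (-6, -0.25, 2)
Step 2: at (-6, -0.25, 2), ∇φ = (-60, -0.5, 4) → (-6, -0.25, 2) − 0.25·(-60, -0.5, 4) = (9, -0.125, 1)
Step 3: at (9, -0.125, 1), ∇φ = (90, -0.25, 2) → (9, -0.125, 1) − 0.25·(90, -0.25, 2) = (-13.5, -0.0625, 0.5)
Step 4: at (-13.5, -0.0625, 0.5), ∇φ = (-135, -0.125, 1) → (-13.5, -0.0625, 0.5) − 0.25·(-135, -0.125, 1) = (20.25, -0.03125, 0.25)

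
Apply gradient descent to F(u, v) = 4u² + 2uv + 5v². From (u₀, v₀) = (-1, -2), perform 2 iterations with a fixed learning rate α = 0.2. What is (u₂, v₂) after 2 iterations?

(-1.8, -2.96)

∇F = (8u + 2v, 2u + 10v)
Step 1: at (-1, -2), ∇F = (-12, -22) → (-1, -2) − 0.2·(-12, -22) = (1.4, 2.4)
Step 2: at (1.4, 2.4), ∇F = (16, 26.8) → (1.4, 2.4) − 0.2·(16, 26.8) = (-1.8, -2.96)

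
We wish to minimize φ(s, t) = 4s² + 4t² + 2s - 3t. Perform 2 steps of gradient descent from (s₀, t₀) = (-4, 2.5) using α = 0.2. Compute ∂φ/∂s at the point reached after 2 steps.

∇φ = (8s + 2, 8t - 3)
(s₁, t₁) = (-4, 2.5) − 0.2·(-30, 17) = (2, -0.9)
(s₂, t₂) = (2, -0.9) − 0.2·(18, -10.2) = (-1.6, 1.14)
∂φ/∂s at (-1.6, 1.14) = -10.8

-10.8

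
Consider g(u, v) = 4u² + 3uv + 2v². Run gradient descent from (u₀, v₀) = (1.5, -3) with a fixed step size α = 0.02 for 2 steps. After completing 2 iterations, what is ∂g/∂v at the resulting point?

∇g = (8u + 3v, 3u + 4v)
(u₁, v₁) = (1.5, -3) − 0.02·(3, -7.5) = (1.44, -2.85)
(u₂, v₂) = (1.44, -2.85) − 0.02·(2.97, -7.08) = (1.3806, -2.7084)
∂g/∂v at (1.3806, -2.7084) = -6.6918

-6.6918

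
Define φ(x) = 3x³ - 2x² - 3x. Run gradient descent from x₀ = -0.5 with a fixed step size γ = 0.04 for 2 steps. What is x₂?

-0.6269

φ′(x) = 9x² - 4x - 3
Step 1: φ′(-0.5) = 1.25; x₁ = -0.5 − 0.04·1.25 = -0.55
Step 2: φ′(-0.55) = 1.9225; x₂ = -0.55 − 0.04·1.9225 = -0.6269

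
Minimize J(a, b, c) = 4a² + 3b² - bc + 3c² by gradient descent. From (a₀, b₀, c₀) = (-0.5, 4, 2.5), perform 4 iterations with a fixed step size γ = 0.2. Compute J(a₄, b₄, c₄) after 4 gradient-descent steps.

∇J = (8a, 6b - c, -b + 6c)
Step 1: at (-0.5, 4, 2.5), ∇J = (-4, 21.5, 11) → (-0.5, 4, 2.5) − 0.2·(-4, 21.5, 11) = (0.3, -0.3, 0.3)
Step 2: at (0.3, -0.3, 0.3), ∇J = (2.4, -2.1, 2.1) → (0.3, -0.3, 0.3) − 0.2·(2.4, -2.1, 2.1) = (-0.18, 0.12, -0.12)
Step 3: at (-0.18, 0.12, -0.12), ∇J = (-1.44, 0.84, -0.84) → (-0.18, 0.12, -0.12) − 0.2·(-1.44, 0.84, -0.84) = (0.108, -0.048, 0.048)
Step 4: at (0.108, -0.048, 0.048), ∇J = (0.864, -0.336, 0.336) → (0.108, -0.048, 0.048) − 0.2·(0.864, -0.336, 0.336) = (-0.0648, 0.0192, -0.0192)
J(-0.0648, 0.0192, -0.0192) = 0.01937664

0.01937664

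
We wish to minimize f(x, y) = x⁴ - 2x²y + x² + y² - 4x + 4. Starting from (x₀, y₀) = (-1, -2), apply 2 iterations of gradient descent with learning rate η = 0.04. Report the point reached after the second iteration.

(-0.01523968, -1.612928)

∇f = (4x³ - 4xy + 2x - 4, -2x² + 2y)
Step 1: at (-1, -2), ∇f = (-18, -6) → (-1, -2) − 0.04·(-18, -6) = (-0.28, -1.76)
Step 2: at (-0.28, -1.76), ∇f = (-6.619008, -3.6768) → (-0.28, -1.76) − 0.04·(-6.619008, -3.6768) = (-0.01523968, -1.612928)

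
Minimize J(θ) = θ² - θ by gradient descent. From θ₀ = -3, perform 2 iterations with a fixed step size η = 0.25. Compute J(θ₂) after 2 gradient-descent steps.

0.515625

J′(θ) = 2θ - 1
Step 1: J′(-3) = -7; θ₁ = -3 − 0.25·(-7) = -1.25
Step 2: J′(-1.25) = -3.5; θ₂ = -1.25 − 0.25·(-3.5) = -0.375
J(-0.375) = 0.515625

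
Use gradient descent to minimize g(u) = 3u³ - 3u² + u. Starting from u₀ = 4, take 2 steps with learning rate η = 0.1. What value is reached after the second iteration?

-72.109

g′(u) = 9u² - 6u + 1
Step 1: g′(4) = 121; u₁ = 4 − 0.1·121 = -8.1
Step 2: g′(-8.1) = 640.09; u₂ = -8.1 − 0.1·640.09 = -72.109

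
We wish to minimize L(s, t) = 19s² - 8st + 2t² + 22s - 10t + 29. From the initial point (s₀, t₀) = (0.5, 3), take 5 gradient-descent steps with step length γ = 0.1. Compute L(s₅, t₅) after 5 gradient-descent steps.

∇L = (38s - 8t + 22, -8s + 4t - 10)
Step 1: at (0.5, 3), ∇L = (17, -2) → (0.5, 3) − 0.1·(17, -2) = (-1.2, 3.2)
Step 2: at (-1.2, 3.2), ∇L = (-49.2, 12.4) → (-1.2, 3.2) − 0.1·(-49.2, 12.4) = (3.72, 1.96)
Step 3: at (3.72, 1.96), ∇L = (147.68, -31.92) → (3.72, 1.96) − 0.1·(147.68, -31.92) = (-11.048, 5.152)
Step 4: at (-11.048, 5.152), ∇L = (-439.04, 98.992) → (-11.048, 5.152) − 0.1·(-439.04, 98.992) = (32.856, -4.7472)
Step 5: at (32.856, -4.7472), ∇L = (1308.5056, -291.8368) → (32.856, -4.7472) − 0.1·(1308.5056, -291.8368) = (-97.99456, 24.43648)
L(-97.99456, 24.43648) = 200435.9168362496

200435.9168362496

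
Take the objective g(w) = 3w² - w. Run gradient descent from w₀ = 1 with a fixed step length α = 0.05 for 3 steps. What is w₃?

g′(w) = 6w - 1
Step 1: g′(1) = 5; w₁ = 1 − 0.05·5 = 0.75
Step 2: g′(0.75) = 3.5; w₂ = 0.75 − 0.05·3.5 = 0.575
Step 3: g′(0.575) = 2.45; w₃ = 0.575 − 0.05·2.45 = 0.4525

0.4525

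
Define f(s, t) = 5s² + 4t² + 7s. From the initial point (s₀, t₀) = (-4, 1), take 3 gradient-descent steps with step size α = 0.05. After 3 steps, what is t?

∇f = (10s + 7, 8t)
(s₁, t₁) = (-4, 1) − 0.05·(-33, 8) = (-2.35, 0.6)
(s₂, t₂) = (-2.35, 0.6) − 0.05·(-16.5, 4.8) = (-1.525, 0.36)
(s₃, t₃) = (-1.525, 0.36) − 0.05·(-8.25, 2.88) = (-1.1125, 0.216)
t = 0.216

0.216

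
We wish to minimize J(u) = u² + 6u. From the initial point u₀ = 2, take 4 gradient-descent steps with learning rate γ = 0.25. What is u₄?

J′(u) = 2u + 6
u₁ = 2 − 0.25·10 = -0.5
u₂ = -0.5 − 0.25·5 = -1.75
u₃ = -1.75 − 0.25·2.5 = -2.375
u₄ = -2.375 − 0.25·1.25 = -2.6875

-2.6875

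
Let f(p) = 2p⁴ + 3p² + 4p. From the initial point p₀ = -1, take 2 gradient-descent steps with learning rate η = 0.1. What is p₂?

f′(p) = 8p³ + 6p + 4
Step 1: f′(-1) = -10; p₁ = -1 − 0.1·(-10) = 0
Step 2: f′(0) = 4; p₂ = 0 − 0.1·4 = -0.4

-0.4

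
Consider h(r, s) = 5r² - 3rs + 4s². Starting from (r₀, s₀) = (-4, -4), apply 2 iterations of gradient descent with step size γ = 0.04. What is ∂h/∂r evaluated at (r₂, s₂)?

-13.5552

∇h = (10r - 3s, -3r + 8s)
(r₁, s₁) = (-4, -4) − 0.04·(-28, -20) = (-2.88, -3.2)
(r₂, s₂) = (-2.88, -3.2) − 0.04·(-19.2, -16.96) = (-2.112, -2.5216)
∂h/∂r at (-2.112, -2.5216) = -13.5552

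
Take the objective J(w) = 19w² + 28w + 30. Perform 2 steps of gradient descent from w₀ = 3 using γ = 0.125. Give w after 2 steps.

51.8125

J′(w) = 38w + 28
w₁ = 3 − 0.125·142 = -14.75
w₂ = -14.75 − 0.125·(-532.5) = 51.8125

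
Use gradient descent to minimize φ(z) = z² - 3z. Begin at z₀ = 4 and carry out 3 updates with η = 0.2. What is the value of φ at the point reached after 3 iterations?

φ′(z) = 2z - 3
Step 1: φ′(4) = 5; z₁ = 4 − 0.2·5 = 3
Step 2: φ′(3) = 3; z₂ = 3 − 0.2·3 = 2.4
Step 3: φ′(2.4) = 1.8; z₃ = 2.4 − 0.2·1.8 = 2.04
φ(2.04) = -1.9584

-1.9584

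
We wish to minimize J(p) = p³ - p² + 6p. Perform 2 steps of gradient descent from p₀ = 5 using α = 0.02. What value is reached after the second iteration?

2.834216

J′(p) = 3p² - 2p + 6
p₁ = 5 − 0.02·71 = 3.58
p₂ = 3.58 − 0.02·37.2892 = 2.834216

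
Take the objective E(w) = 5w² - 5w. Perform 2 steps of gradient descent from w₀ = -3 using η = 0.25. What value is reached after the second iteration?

-7.375

E′(w) = 10w - 5
w₁ = -3 − 0.25·(-35) = 5.75
w₂ = 5.75 − 0.25·52.5 = -7.375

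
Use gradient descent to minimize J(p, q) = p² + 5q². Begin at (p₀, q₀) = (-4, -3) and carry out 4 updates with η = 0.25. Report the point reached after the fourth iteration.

∇J = (2p, 10q)
(p₁, q₁) = (-4, -3) − 0.25·(-8, -30) = (-2, 4.5)
(p₂, q₂) = (-2, 4.5) − 0.25·(-4, 45) = (-1, -6.75)
(p₃, q₃) = (-1, -6.75) − 0.25·(-2, -67.5) = (-0.5, 10.125)
(p₄, q₄) = (-0.5, 10.125) − 0.25·(-1, 101.25) = (-0.25, -15.1875)

(-0.25, -15.1875)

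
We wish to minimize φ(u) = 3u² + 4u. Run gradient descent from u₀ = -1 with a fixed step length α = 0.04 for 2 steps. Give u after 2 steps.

-0.8592

φ′(u) = 6u + 4
u₁ = -1 − 0.04·(-2) = -0.92
u₂ = -0.92 − 0.04·(-1.52) = -0.8592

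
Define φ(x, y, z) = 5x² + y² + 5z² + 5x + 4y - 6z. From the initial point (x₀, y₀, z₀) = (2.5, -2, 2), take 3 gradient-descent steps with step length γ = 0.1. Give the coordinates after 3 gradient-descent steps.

(-0.5, -2, 0.6)

∇φ = (10x + 5, 2y + 4, 10z - 6)
Step 1: at (2.5, -2, 2), ∇φ = (30, 0, 14) → (2.5, -2, 2) − 0.1·(30, 0, 14) = (-0.5, -2, 0.6)
Step 2: at (-0.5, -2, 0.6), ∇φ = (0, 0, 0) → (-0.5, -2, 0.6) − 0.1·(0, 0, 0) = (-0.5, -2, 0.6)
Step 3: at (-0.5, -2, 0.6), ∇φ = (0, 0, 0) → (-0.5, -2, 0.6) − 0.1·(0, 0, 0) = (-0.5, -2, 0.6)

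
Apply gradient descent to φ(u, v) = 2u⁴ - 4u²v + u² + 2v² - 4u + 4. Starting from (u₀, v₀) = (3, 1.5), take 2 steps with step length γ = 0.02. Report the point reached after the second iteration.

∇φ = (8u³ - 8uv + 2u - 4, -4u² + 4v)
(u₁, v₁) = (3, 1.5) − 0.02·(182, -30) = (-0.64, 2.1)
(u₂, v₂) = (-0.64, 2.1) − 0.02·(3.374848, 6.7616) = (-0.70749696, 1.964768)

(-0.70749696, 1.964768)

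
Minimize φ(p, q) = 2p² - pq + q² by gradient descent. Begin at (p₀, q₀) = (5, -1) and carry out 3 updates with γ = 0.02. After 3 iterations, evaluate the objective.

32.356101776768

∇φ = (4p - q, -p + 2q)
Step 1: at (5, -1), ∇φ = (21, -7) → (5, -1) − 0.02·(21, -7) = (4.58, -0.86)
Step 2: at (4.58, -0.86), ∇φ = (19.18, -6.3) → (4.58, -0.86) − 0.02·(19.18, -6.3) = (4.1964, -0.734)
Step 3: at (4.1964, -0.734), ∇φ = (17.5196, -5.6644) → (4.1964, -0.734) − 0.02·(17.5196, -5.6644) = (3.846008, -0.620712)
φ(3.846008, -0.620712) = 32.356101776768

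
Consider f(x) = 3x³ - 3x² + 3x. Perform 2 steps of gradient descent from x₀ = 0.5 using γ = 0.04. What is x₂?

0.327884

f′(x) = 9x² - 6x + 3
x₁ = 0.5 − 0.04·2.25 = 0.41
x₂ = 0.41 − 0.04·2.0529 = 0.327884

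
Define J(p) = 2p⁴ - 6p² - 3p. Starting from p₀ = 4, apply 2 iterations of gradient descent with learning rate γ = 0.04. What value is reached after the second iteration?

J′(p) = 8p³ - 12p - 3
Step 1: J′(4) = 461; p₁ = 4 − 0.04·461 = -14.44
Step 2: J′(-14.44) = -23917.211072; p₂ = -14.44 − 0.04·(-23917.211072) = 942.24844288

942.24844288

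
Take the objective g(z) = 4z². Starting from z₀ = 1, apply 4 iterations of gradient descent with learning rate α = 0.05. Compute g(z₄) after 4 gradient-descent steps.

g′(z) = 8z
Step 1: g′(1) = 8; z₁ = 1 − 0.05·8 = 0.6
Step 2: g′(0.6) = 4.8; z₂ = 0.6 − 0.05·4.8 = 0.36
Step 3: g′(0.36) = 2.88; z₃ = 0.36 − 0.05·2.88 = 0.216
Step 4: g′(0.216) = 1.728; z₄ = 0.216 − 0.05·1.728 = 0.1296
g(0.1296) = 0.06718464

0.06718464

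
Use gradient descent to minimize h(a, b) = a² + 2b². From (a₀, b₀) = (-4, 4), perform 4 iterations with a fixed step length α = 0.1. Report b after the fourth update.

0.5184

∇h = (2a, 4b)
(a₁, b₁) = (-4, 4) − 0.1·(-8, 16) = (-3.2, 2.4)
(a₂, b₂) = (-3.2, 2.4) − 0.1·(-6.4, 9.6) = (-2.56, 1.44)
(a₃, b₃) = (-2.56, 1.44) − 0.1·(-5.12, 5.76) = (-2.048, 0.864)
(a₄, b₄) = (-2.048, 0.864) − 0.1·(-4.096, 3.456) = (-1.6384, 0.5184)
b = 0.5184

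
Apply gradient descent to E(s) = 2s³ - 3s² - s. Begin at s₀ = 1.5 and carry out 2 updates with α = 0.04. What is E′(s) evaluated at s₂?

E′(s) = 6s² - 6s - 1
Step 1: E′(1.5) = 3.5; s₁ = 1.5 − 0.04·3.5 = 1.36
Step 2: E′(1.36) = 1.9376; s₂ = 1.36 − 0.04·1.9376 = 1.282496
E′(s) at (1.282496) = 1.173799940096

1.173799940096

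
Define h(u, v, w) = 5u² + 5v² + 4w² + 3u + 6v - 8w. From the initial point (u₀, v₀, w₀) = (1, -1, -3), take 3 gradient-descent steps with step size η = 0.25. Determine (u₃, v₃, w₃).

(-4.6875, 0.75, 5)

∇h = (10u + 3, 10v + 6, 8w - 8)
Step 1: at (1, -1, -3), ∇h = (13, -4, -32) → (1, -1, -3) − 0.25·(13, -4, -32) = (-2.25, 0, 5)
Step 2: at (-2.25, 0, 5), ∇h = (-19.5, 6, 32) → (-2.25, 0, 5) − 0.25·(-19.5, 6, 32) = (2.625, -1.5, -3)
Step 3: at (2.625, -1.5, -3), ∇h = (29.25, -9, -32) → (2.625, -1.5, -3) − 0.25·(29.25, -9, -32) = (-4.6875, 0.75, 5)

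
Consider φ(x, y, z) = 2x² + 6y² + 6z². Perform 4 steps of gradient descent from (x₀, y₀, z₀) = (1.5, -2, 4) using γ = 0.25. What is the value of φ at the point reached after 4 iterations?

30720

∇φ = (4x, 12y, 12z)
Step 1: at (1.5, -2, 4), ∇φ = (6, -24, 48) → (1.5, -2, 4) − 0.25·(6, -24, 48) = (0, 4, -8)
Step 2: at (0, 4, -8), ∇φ = (0, 48, -96) → (0, 4, -8) − 0.25·(0, 48, -96) = (0, -8, 16)
Step 3: at (0, -8, 16), ∇φ = (0, -96, 192) → (0, -8, 16) − 0.25·(0, -96, 192) = (0, 16, -32)
Step 4: at (0, 16, -32), ∇φ = (0, 192, -384) → (0, 16, -32) − 0.25·(0, 192, -384) = (0, -32, 64)
φ(0, -32, 64) = 30720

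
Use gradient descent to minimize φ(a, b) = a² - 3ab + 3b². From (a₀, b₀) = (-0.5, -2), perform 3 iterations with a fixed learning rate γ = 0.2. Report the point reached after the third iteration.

∇φ = (2a - 3b, -3a + 6b)
Step 1: at (-0.5, -2), ∇φ = (5, -10.5) → (-0.5, -2) − 0.2·(5, -10.5) = (-1.5, 0.1)
Step 2: at (-1.5, 0.1), ∇φ = (-3.3, 5.1) → (-1.5, 0.1) − 0.2·(-3.3, 5.1) = (-0.84, -0.92)
Step 3: at (-0.84, -0.92), ∇φ = (1.08, -3) → (-0.84, -0.92) − 0.2·(1.08, -3) = (-1.056, -0.32)

(-1.056, -0.32)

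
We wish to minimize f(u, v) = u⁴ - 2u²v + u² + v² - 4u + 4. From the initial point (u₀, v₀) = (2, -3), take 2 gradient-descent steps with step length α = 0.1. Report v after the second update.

1.312

∇f = (4u³ - 4uv + 2u - 4, -2u² + 2v)
(u₁, v₁) = (2, -3) − 0.1·(56, -14) = (-3.6, -1.6)
(u₂, v₂) = (-3.6, -1.6) − 0.1·(-220.864, -29.12) = (18.4864, 1.312)
v = 1.312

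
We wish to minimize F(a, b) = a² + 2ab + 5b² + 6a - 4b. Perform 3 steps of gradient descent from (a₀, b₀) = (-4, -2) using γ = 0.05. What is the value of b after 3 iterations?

∇F = (2a + 2b + 6, 2a + 10b - 4)
(a₁, b₁) = (-4, -2) − 0.05·(-6, -32) = (-3.7, -0.4)
(a₂, b₂) = (-3.7, -0.4) − 0.05·(-2.2, -15.4) = (-3.59, 0.37)
(a₃, b₃) = (-3.59, 0.37) − 0.05·(-0.44, -7.48) = (-3.568, 0.744)
b = 0.744

0.744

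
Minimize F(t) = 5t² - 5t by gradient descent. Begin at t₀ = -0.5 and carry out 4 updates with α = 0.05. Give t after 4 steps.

0.4375

F′(t) = 10t - 5
t₁ = -0.5 − 0.05·(-10) = 0
t₂ = 0 − 0.05·(-5) = 0.25
t₃ = 0.25 − 0.05·(-2.5) = 0.375
t₄ = 0.375 − 0.05·(-1.25) = 0.4375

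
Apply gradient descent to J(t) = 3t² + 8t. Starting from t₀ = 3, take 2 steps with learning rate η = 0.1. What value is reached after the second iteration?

-0.64

J′(t) = 6t + 8
Step 1: J′(3) = 26; t₁ = 3 − 0.1·26 = 0.4
Step 2: J′(0.4) = 10.4; t₂ = 0.4 − 0.1·10.4 = -0.64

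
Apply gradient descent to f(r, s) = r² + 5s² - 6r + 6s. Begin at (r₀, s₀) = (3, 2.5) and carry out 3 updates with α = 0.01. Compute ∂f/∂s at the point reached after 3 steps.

22.599

∇f = (2r - 6, 10s + 6)
Step 1: at (3, 2.5), ∇f = (0, 31) → (3, 2.5) − 0.01·(0, 31) = (3, 2.19)
Step 2: at (3, 2.19), ∇f = (0, 27.9) → (3, 2.19) − 0.01·(0, 27.9) = (3, 1.911)
Step 3: at (3, 1.911), ∇f = (0, 25.11) → (3, 1.911) − 0.01·(0, 25.11) = (3, 1.6599)
∂f/∂s at (3, 1.6599) = 22.599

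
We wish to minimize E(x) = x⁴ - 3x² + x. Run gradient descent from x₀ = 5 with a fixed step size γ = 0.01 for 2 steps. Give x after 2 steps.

E′(x) = 4x³ - 6x + 1
x₁ = 5 − 0.01·471 = 0.29
x₂ = 0.29 − 0.01·(-0.642444) = 0.29642444

0.29642444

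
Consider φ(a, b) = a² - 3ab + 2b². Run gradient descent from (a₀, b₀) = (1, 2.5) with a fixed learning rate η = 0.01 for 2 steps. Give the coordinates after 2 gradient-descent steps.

∇φ = (2a - 3b, -3a + 4b)
Step 1: at (1, 2.5), ∇φ = (-5.5, 7) → (1, 2.5) − 0.01·(-5.5, 7) = (1.055, 2.43)
Step 2: at (1.055, 2.43), ∇φ = (-5.18, 6.555) → (1.055, 2.43) − 0.01·(-5.18, 6.555) = (1.1068, 2.36445)

(1.1068, 2.36445)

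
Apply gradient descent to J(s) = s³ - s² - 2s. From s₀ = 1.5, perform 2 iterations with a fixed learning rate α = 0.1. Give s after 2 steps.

1.2633125

J′(s) = 3s² - 2s - 2
Step 1: J′(1.5) = 1.75; s₁ = 1.5 − 0.1·1.75 = 1.325
Step 2: J′(1.325) = 0.616875; s₂ = 1.325 − 0.1·0.616875 = 1.2633125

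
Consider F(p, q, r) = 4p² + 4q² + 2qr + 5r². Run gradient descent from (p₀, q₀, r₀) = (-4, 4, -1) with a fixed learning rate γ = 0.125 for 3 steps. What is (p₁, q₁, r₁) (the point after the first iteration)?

(0, 0.25, -0.75)

∇F = (8p, 8q + 2r, 2q + 10r)
Step 1: at (-4, 4, -1), ∇F = (-32, 30, -2) → (-4, 4, -1) − 0.125·(-32, 30, -2) = (0, 0.25, -0.75)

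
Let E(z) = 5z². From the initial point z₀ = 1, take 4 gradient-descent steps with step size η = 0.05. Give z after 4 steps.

E′(z) = 10z
z₁ = 1 − 0.05·10 = 0.5
z₂ = 0.5 − 0.05·5 = 0.25
z₃ = 0.25 − 0.05·2.5 = 0.125
z₄ = 0.125 − 0.05·1.25 = 0.0625

0.0625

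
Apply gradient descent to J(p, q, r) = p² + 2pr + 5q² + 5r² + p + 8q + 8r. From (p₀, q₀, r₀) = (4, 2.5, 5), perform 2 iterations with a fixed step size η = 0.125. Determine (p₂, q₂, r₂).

∇J = (2p + 2r + 1, 10q + 8, 2p + 10r + 8)
Step 1: at (4, 2.5, 5), ∇J = (19, 33, 66) → (4, 2.5, 5) − 0.125·(19, 33, 66) = (1.625, -1.625, -3.25)
Step 2: at (1.625, -1.625, -3.25), ∇J = (-2.25, -8.25, -21.25) → (1.625, -1.625, -3.25) − 0.125·(-2.25, -8.25, -21.25) = (1.90625, -0.59375, -0.59375)

(1.90625, -0.59375, -0.59375)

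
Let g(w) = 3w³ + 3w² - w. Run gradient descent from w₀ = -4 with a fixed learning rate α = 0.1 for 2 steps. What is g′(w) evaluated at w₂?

g′(w) = 9w² + 6w - 1
w₁ = -4 − 0.1·119 = -15.9
w₂ = -15.9 − 0.1·2178.89 = -233.789
g′(w) at (-233.789) = 490511.934689

490511.934689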